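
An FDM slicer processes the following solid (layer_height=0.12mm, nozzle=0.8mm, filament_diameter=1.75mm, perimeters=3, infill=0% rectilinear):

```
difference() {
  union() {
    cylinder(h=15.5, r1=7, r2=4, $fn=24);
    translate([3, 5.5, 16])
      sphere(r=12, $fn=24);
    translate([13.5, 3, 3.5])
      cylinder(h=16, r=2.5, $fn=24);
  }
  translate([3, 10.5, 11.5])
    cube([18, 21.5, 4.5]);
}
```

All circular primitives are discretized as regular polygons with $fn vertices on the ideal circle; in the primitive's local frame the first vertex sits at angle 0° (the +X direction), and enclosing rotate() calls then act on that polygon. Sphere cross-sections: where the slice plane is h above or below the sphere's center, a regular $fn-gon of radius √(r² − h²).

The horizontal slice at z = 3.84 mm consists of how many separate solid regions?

2

At z = 3.84 mm: the cone (r1=7→r2=4) has section circumradius 6.257 here — a regular 24-gon; the sphere at (3, 5.5) does not reach this height (|z−center|=12.160 > r=12); the r=2.5 cylinder at (13.5, 3) gives a regular 24-gon of circumradius 2.5 (constant along its height); Taking the union: the 2 present regions are separate (no shared area or edge), so areas and boundary lengths simply add and each stays a separate island — 2 connected regions; the cube at (3, 10.5) is absent (z outside [11.5, 16]); Subtracting the remaining from the first: none of the subtracted shapes is present at this height, so that combined region is unchanged — 2 connected regions. The result has 2 disconnected regions.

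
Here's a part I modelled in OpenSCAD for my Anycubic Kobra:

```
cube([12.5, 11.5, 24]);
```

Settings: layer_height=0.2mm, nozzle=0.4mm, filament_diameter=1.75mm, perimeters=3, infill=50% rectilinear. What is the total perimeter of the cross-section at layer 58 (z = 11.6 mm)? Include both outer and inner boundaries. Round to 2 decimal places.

At z = 11.6 mm: the cube is present — its section is the full 12.5×11.5 rectangle (perimeter 48.00 mm). Overall, the cross-section is a single solid region. Total boundary length (outer) = 48.00 mm.

48.00 mm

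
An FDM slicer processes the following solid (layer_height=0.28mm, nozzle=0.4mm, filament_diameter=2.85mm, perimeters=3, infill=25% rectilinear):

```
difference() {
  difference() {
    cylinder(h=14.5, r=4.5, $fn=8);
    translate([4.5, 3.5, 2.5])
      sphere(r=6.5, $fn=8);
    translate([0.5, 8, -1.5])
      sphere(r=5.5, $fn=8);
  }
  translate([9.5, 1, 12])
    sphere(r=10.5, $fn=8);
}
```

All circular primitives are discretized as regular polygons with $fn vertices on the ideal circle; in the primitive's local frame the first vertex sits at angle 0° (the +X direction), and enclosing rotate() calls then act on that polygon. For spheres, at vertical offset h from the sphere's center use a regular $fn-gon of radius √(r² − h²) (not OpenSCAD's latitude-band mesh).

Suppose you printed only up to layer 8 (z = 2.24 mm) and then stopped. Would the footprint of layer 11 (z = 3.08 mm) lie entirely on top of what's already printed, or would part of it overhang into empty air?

entirely on top

Compare the two slices. At z = 2.24: the cylinder: section is a regular 8-gon, circumradius r=4.5 (area = (8/2)·4.500²·sin(360°/8) = 57.28 mm²); the r=6.5 sphere at (4.5, 3.5) contributes a regular 8-gon of circumradius √(6.5²−0.26²) = 6.495 (area = (8/2)·6.495²·sin(360°/8) = 119.31 mm²); the r=5.5 sphere at (0.5, 8) contributes a regular 8-gon of circumradius √(5.5²−3.74²) = 4.033 (area = (8/2)·4.033²·sin(360°/8) = 46.00 mm²); Taking the first minus the rest: starting from the r=4.5 cylinder (57.28 mm²), the r=6.5 sphere at (4.5, 3.5) partially overlaps it — only the 27.97 mm² overlap (of its 119.31 mm²) is removed, clipping the outline; the r=5.5 sphere at (0.5, 8) misses the remaining region (no effect) — area = 29.30 mm²; the r=10.5 sphere at (9.5, 1) contributes a regular 8-gon of circumradius √(10.5²−9.76²) = 3.872 (area = (8/2)·3.872²·sin(360°/8) = 42.40 mm²); Subtracting the remaining from the first: starting from the result so far (29.30 mm²), the r=10.5 sphere at (9.5, 1) misses the remaining region (no effect) — area = 29.30 mm². At z = 3.08: the r=4.5 cylinder gives a regular 8-gon of circumradius 4.5 (constant along its height) (area = (8/2)·4.500²·sin(360°/8) = 57.28 mm²); the r=6.5 sphere at (4.5, 3.5) contributes a regular 8-gon of circumradius √(6.5²−0.58²) = 6.474 (area = (8/2)·6.474²·sin(360°/8) = 118.55 mm²); the sphere at (0.5, 8): section is a regular 8-gon, circumradius = √(r²−h²) = √(5.5²−4.58²) = 3.045 (area = (8/2)·3.045²·sin(360°/8) = 26.23 mm²); Subtracting the remaining from the first: starting from the r=4.5 cylinder (57.28 mm²), the r=6.5 sphere at (4.5, 3.5) partially overlaps it — only the 27.80 mm² overlap (of its 118.55 mm²) is removed, clipping the outline; the r=5.5 sphere at (0.5, 8) misses the remaining region (no effect) — area = 29.47 mm²; the r=10.5 sphere at (9.5, 1) contributes a regular 8-gon of circumradius √(10.5²−8.92²) = 5.539 (area = (8/2)·5.539²·sin(360°/8) = 86.79 mm²); Subtracting the remaining from the first: starting from the result so far (29.47 mm²), the r=10.5 sphere at (9.5, 1) misses the remaining region (no effect) — area = 29.47 mm². Checking containment: the cross-section at z = 3.08 is a subset of the cross-section at z = 2.24.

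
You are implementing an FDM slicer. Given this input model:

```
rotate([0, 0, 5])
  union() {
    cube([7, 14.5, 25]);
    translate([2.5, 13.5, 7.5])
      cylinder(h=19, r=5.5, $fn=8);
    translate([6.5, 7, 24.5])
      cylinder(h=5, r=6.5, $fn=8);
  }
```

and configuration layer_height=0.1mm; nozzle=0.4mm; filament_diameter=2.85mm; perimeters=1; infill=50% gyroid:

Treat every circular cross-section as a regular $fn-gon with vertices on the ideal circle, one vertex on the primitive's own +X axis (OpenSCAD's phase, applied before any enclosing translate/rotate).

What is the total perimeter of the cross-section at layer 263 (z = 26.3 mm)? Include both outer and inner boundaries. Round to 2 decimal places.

At z = 26.3 mm: the cube is not intersected at this z (z outside [0, 25]); the r=5.5 cylinder at (2.5, 13.5) contributes a regular 8-gon of circumradius 5.5 (perimeter = 2·8·5.500·sin(180°/8) = 33.68 mm); the r=6.5 cylinder at (6.5, 7) contributes a regular 8-gon of circumradius 6.5 (perimeter = 2·8·6.500·sin(180°/8) = 39.80 mm); Taking the union: the regions partially overlap (shared area 21.81 mm²), so the edge portions inside another operand are dropped and the merged outline is re-measured after clipping — boundary = 54.25 mm; (whole slice rotated 5° about Z — lengths, areas and connectivity unchanged). Overall, the cross-section is a single solid region. Total boundary length (outer) = 54.25 mm.

54.25 mm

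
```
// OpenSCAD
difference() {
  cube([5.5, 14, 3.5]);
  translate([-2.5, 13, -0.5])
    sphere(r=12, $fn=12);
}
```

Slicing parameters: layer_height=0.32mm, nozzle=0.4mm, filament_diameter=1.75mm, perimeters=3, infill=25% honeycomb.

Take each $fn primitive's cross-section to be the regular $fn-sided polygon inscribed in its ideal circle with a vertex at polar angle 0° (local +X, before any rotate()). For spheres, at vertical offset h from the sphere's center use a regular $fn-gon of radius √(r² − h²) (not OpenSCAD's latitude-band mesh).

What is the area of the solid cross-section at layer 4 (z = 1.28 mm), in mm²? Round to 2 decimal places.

15.53 mm²

At z = 1.28 mm: the 5.5×14 cube contributes its full rectangle (area 77.00 mm²); the sphere at (-2.5, 13): section is a regular 12-gon, circumradius = √(r²−h²) = √(12²−1.78²) = 11.867 (area = (12/2)·11.867²·sin(360°/12) = 422.49 mm²); Taking the first minus the rest: starting from the 5.5×14 cube (77.00 mm²), the r=12 sphere at (-2.5, 13) partially overlaps it — only the 61.47 mm² overlap (of its 422.49 mm²) is removed, clipping the outline — area = 15.53 mm². Overall, the cross-section is a single solid region. Net area = 15.53 mm².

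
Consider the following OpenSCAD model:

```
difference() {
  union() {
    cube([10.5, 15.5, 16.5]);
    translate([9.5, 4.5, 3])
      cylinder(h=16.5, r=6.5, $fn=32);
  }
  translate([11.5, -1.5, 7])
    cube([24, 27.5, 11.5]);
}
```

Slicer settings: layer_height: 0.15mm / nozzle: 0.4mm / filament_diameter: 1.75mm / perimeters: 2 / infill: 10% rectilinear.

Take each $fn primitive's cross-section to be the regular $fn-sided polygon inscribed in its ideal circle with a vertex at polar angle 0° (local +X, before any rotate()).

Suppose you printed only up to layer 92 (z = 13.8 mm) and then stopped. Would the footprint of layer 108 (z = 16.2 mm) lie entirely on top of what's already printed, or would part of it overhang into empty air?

Compare the two slices. At z = 13.8: the cube (footprint 10.5×15.5) is included at this height (area 162.75 mm²); the r=6.5 cylinder at (9.5, 4.5) gives a regular 32-gon of circumradius 6.5 (constant along its height) (area = (32/2)·6.500²·sin(360°/32) = 131.88 mm²); Merging all regions: the regions partially overlap — summed areas 294.63 mm² minus the doubly-counted overlap 70.52 mm² gives 224.11 mm² — area = 224.11 mm²; the cube at (11.5, -1.5) (footprint 24×27.5) is included at this height (area 660.00 mm²); Taking the first minus the rest: starting from that combined region (224.11 mm²), the 24×27.5 cube at (11.5, -1.5) partially overlaps it — only the 40.41 mm² overlap (of its 660.00 mm²) is removed, clipping the outline — area = 183.70 mm². At z = 16.2: the 10.5×15.5 cube contributes its full rectangle (area 162.75 mm²); the r=6.5 cylinder at (9.5, 4.5) gives a regular 32-gon of circumradius 6.5 (constant along its height) (area = (32/2)·6.500²·sin(360°/32) = 131.88 mm²); Merging all regions: the regions partially overlap — summed areas 294.63 mm² minus the doubly-counted overlap 70.52 mm² gives 224.11 mm² — area = 224.11 mm²; the cube at (11.5, -1.5) is present — its section is the full 24×27.5 rectangle (area 660.00 mm²); Taking the first minus the rest: starting from the result so far (224.11 mm²), the 24×27.5 cube at (11.5, -1.5) partially overlaps it — only the 40.41 mm² overlap (of its 660.00 mm²) is removed, clipping the outline — area = 183.70 mm². Checking containment: the cross-section at z = 16.2 is a subset of the cross-section at z = 13.8.

entirely on top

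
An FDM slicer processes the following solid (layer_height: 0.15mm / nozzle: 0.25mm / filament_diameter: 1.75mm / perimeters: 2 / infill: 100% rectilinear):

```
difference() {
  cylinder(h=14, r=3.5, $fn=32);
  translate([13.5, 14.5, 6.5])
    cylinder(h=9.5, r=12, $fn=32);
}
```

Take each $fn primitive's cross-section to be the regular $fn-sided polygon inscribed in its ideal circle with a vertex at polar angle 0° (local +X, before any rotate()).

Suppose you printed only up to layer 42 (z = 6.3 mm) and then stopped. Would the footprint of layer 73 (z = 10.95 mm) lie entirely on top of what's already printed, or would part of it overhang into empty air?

Compare the two slices. At z = 6.3: the r=3.5 cylinder gives a regular 32-gon of circumradius 3.5 (constant along its height) (area = (32/2)·3.500²·sin(360°/32) = 38.24 mm²); the cylinder at (13.5, 14.5) is not intersected at this z (z outside [6.5, 16]); Taking the first minus the rest: none of the subtracted shapes is present at this height, so the r=3.5 cylinder is unchanged — area = 38.24 mm². At z = 10.95: the cylinder: section is a regular 32-gon, circumradius r=3.5 (area = (32/2)·3.500²·sin(360°/32) = 38.24 mm²); the cylinder at (13.5, 14.5): section is a regular 32-gon, circumradius r=12 (area = (32/2)·12.000²·sin(360°/32) = 449.49 mm²); Taking the first minus the rest: starting from the r=3.5 cylinder (38.24 mm²), the r=12 cylinder at (13.5, 14.5) misses the remaining region (no effect) — area = 38.24 mm². Checking containment: the cross-section at z = 10.95 is a subset of the cross-section at z = 6.3.

entirely on top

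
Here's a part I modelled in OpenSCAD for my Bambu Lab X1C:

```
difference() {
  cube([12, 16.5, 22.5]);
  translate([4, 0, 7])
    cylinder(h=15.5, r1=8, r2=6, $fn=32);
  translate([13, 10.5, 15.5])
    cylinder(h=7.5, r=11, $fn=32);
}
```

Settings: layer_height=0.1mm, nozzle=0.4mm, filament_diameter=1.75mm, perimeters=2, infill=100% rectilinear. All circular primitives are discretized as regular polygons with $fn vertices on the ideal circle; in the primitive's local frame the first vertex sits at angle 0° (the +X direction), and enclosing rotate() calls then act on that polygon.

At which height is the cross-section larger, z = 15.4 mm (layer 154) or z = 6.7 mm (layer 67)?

layer 67 (z = 6.7 mm)

Layer 154 (z = 15.4): the cube is present — its section is the full 12×16.5 rectangle (area 198.00 mm²); the cone at (4, 0) (r1=8→r2=6) has section circumradius 6.916 here — a regular 32-gon (area = (32/2)·6.916²·sin(360°/32) = 149.31 mm²); the cylinder at (13, 10.5) is not intersected at this z (z outside [15.5, 23]); Taking the first minus the rest: starting from the 12×16.5 cube (198.00 mm²), the cone at (4, 0) partially overlaps it — only the 63.27 mm² overlap (of its 149.31 mm²) is removed, clipping the outline — area = 134.73 mm². So its area = 134.73 mm². Layer 67 (z = 6.7): the 12×16.5 cube contributes its full rectangle (area 198.00 mm²); the cone at (4, 0) does not reach this height (z outside [7, 22.5]); the cylinder at (13, 10.5) does not reach this height (z outside [15.5, 23]); After the difference (first − rest): none of the subtracted shapes is present at this height, so the 12×16.5 cube is unchanged — area = 198.00 mm². So its area = 198.00 mm². Layer 67 is larger (198.00 vs 134.73 mm²).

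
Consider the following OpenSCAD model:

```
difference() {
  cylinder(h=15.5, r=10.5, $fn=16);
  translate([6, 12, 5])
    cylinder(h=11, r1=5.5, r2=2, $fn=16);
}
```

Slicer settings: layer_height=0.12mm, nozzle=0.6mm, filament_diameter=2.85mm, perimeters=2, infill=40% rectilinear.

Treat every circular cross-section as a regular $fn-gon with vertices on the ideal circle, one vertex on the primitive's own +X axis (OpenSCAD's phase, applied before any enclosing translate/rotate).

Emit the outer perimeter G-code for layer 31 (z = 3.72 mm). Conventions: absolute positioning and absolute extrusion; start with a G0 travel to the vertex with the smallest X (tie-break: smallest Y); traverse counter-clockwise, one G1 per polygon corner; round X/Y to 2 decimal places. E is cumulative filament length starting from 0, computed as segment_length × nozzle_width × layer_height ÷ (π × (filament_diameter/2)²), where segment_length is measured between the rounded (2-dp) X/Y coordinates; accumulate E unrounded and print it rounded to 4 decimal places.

G0 X-10.50 Y0.00 Z3.72
G1 X-9.70 Y-4.02 E0.0463
G1 X-7.42 Y-7.42 E0.0925
G1 X-4.02 Y-9.70 E0.1387
G1 X0.00 Y-10.50 E0.1849
G1 X4.02 Y-9.70 E0.2312
G1 X7.42 Y-7.42 E0.2774
G1 X9.70 Y-4.02 E0.3236
G1 X10.50 Y0.00 E0.3699
G1 X9.70 Y4.02 E0.4161
G1 X7.42 Y7.42 E0.4623
G1 X4.02 Y9.70 E0.5085
G1 X0.00 Y10.50 E0.5548
G1 X-4.02 Y9.70 E0.6010
G1 X-7.42 Y7.42 E0.6472
G1 X-9.70 Y4.02 E0.6934
G1 X-10.50 Y0.00 E0.7397

At z = 3.72 mm: the cylinder: section is a regular 16-gon, circumradius r=10.5; the cone at (6, 12) does not reach this height (z outside [5, 16]); Taking the first minus the rest: none of the subtracted shapes is present at this height, so the r=10.5 cylinder is unchanged — 1 connected region. The outline is a single polygon with 16 vertices. Extrusion per mm of travel: 0.6 × 0.12 / (π × 1.425²) = 0.011286. Accumulating E over each segment gives final E = 0.7397.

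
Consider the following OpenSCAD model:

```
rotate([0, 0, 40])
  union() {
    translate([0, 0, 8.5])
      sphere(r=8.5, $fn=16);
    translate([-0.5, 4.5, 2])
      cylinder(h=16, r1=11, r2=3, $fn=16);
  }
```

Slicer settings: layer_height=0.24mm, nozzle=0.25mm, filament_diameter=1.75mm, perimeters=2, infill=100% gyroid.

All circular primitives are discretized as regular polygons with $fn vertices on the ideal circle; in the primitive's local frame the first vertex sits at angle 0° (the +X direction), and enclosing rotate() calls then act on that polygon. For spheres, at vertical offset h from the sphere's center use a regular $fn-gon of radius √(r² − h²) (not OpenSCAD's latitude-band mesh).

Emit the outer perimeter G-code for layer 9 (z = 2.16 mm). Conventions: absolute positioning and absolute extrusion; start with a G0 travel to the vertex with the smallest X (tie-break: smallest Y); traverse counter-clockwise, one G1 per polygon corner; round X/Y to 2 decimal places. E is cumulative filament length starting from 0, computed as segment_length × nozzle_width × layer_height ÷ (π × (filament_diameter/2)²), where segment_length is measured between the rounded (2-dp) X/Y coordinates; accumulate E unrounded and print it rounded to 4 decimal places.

G0 X-14.15 Y4.08 Z2.16
G1 X-13.69 Y-0.16 E0.1064
G1 X-11.64 Y-3.89 E0.2126
G1 X-8.32 Y-6.56 E0.3188
G1 X-4.23 Y-7.75 E0.4251
G1 X0.01 Y-7.29 E0.5315
G1 X3.74 Y-5.24 E0.6377
G1 X6.41 Y-1.92 E0.7439
G1 X7.60 Y2.17 E0.8502
G1 X7.14 Y6.41 E0.9566
G1 X5.09 Y10.15 E1.0630
G1 X1.77 Y12.81 E1.1691
G1 X-2.32 Y14.00 E1.2753
G1 X-6.56 Y13.54 E1.3817
G1 X-10.29 Y11.49 E1.4879
G1 X-12.96 Y8.17 E1.5942
G1 X-14.15 Y4.08 E1.7004

At z = 2.16 mm: the r=8.5 sphere contributes a regular 16-gon of circumradius √(8.5²−6.34²) = 5.662; the cone at (-0.5, 4.5) (r1=11→r2=3) has section circumradius 10.920 here — a regular 16-gon; Combining (union): the r=8.5 sphere lies entirely inside the cone at (-0.5, 4.5), so the union is just the cone at (-0.5, 4.5) — 1 connected region; (rotated 40° about Z; rotation is an isometry so areas/perimeters/island counts are preserved). The outline is a single polygon with 16 vertices. Extrusion per mm of travel: 0.25 × 0.24 / (π × 0.875²) = 0.024945. Accumulating E over each segment gives final E = 1.7004.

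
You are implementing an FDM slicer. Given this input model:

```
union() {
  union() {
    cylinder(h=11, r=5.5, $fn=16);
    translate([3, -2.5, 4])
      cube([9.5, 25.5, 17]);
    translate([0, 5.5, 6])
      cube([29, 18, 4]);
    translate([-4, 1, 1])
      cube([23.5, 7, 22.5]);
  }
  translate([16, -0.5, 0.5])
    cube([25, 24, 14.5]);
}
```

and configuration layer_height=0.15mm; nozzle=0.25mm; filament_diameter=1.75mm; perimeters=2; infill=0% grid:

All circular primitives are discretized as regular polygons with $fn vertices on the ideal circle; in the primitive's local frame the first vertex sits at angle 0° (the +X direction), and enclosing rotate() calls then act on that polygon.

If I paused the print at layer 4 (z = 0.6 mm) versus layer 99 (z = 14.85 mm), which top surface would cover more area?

layer 99 (z = 14.85 mm)

Layer 4 (z = 0.6): the cylinder: section is a regular 16-gon, circumradius r=5.5 (area = (16/2)·5.500²·sin(360°/16) = 92.61 mm²); the cube at (3, -2.5) does not reach this height (z outside [4, 21]); the cube at (0, 5.5) is absent (z outside [6, 10]); the cube at (-4, 1) does not reach this height (z outside [1, 23.5]); Combining (union): only the r=5.5 cylinder is present, so the union is just that shape — area = 92.61 mm²; the cube at (16, -0.5) (footprint 25×24) is included at this height (area 600.00 mm²); Merging all regions: the 2 present regions are separate (no shared area or edge), so areas and boundary lengths simply add and each stays a separate island — area = 692.61 mm². So its area = 692.61 mm². Layer 99 (z = 14.85): the cylinder is not intersected at this z (z outside [0, 11]); the 9.5×25.5 cube at (3, -2.5) contributes its full rectangle (area 242.25 mm²); the cube at (0, 5.5) is absent (z outside [6, 10]); the cube at (-4, 1) is present — its section is the full 23.5×7 rectangle (area 164.50 mm²); Taking the union: the regions partially overlap — summed areas 406.75 mm² minus the doubly-counted overlap 66.50 mm² gives 340.25 mm² — area = 340.25 mm²; the cube at (16, -0.5) is present — its section is the full 25×24 rectangle (area 600.00 mm²); Combining (union): the regions partially overlap — summed areas 940.25 mm² minus the doubly-counted overlap 24.50 mm² gives 915.75 mm² — area = 915.75 mm². So its area = 915.75 mm². Layer 99 is larger (915.75 vs 692.61 mm²).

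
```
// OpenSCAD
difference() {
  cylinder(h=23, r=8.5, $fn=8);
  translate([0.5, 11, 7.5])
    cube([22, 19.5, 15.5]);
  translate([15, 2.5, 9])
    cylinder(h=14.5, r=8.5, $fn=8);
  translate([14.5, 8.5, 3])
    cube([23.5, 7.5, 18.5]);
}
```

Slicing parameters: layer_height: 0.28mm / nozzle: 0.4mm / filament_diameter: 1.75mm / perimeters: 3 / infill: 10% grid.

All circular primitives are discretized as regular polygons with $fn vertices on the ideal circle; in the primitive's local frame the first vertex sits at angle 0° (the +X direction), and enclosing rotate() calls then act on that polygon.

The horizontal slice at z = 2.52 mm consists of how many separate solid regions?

At z = 2.52 mm: the cylinder: section is a regular 8-gon, circumradius r=8.5; the cube at (0.5, 11) is not intersected at this z (z outside [7.5, 23]); the cylinder at (15, 2.5) does not reach this height (z outside [9, 23.5]); the cube at (14.5, 8.5) is absent (z outside [3, 21.5]); Subtracting the remaining from the first: none of the subtracted shapes is present at this height, so the r=8.5 cylinder is unchanged — 1 connected region. The result has 1 disconnected region.

1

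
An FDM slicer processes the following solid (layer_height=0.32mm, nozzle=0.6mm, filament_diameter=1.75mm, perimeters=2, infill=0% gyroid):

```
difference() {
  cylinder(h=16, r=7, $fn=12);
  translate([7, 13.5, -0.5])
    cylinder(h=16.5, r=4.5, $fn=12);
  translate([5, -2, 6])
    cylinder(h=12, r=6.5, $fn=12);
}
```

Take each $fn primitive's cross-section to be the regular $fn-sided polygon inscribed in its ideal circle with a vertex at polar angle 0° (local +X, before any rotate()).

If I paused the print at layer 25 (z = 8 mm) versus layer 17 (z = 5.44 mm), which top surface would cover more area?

Layer 25 (z = 8): the r=7 cylinder contributes a regular 12-gon of circumradius 7 (area = (12/2)·7.000²·sin(360°/12) = 147.00 mm²); the r=4.5 cylinder at (7, 13.5) contributes a regular 12-gon of circumradius 4.5 (area = (12/2)·4.500²·sin(360°/12) = 60.75 mm²); the r=6.5 cylinder at (5, -2) contributes a regular 12-gon of circumradius 6.5 (area = (12/2)·6.500²·sin(360°/12) = 126.75 mm²); Subtracting the remaining from the first: starting from the r=7 cylinder (147.00 mm²), the r=4.5 cylinder at (7, 13.5) misses the remaining region (no effect); the r=6.5 cylinder at (5, -2) partially overlaps it — only the 67.52 mm² overlap (of its 126.75 mm²) is removed, clipping the outline — area = 79.48 mm². So its area = 79.48 mm². Layer 17 (z = 5.44): the r=7 cylinder gives a regular 12-gon of circumradius 7 (constant along its height) (area = (12/2)·7.000²·sin(360°/12) = 147.00 mm²); the cylinder at (7, 13.5): section is a regular 12-gon, circumradius r=4.5 (area = (12/2)·4.500²·sin(360°/12) = 60.75 mm²); the cylinder at (5, -2) does not reach this height (z outside [6, 18]); After the difference (first − rest): starting from the r=7 cylinder (147.00 mm²), the r=4.5 cylinder at (7, 13.5) misses the remaining region (no effect) — area = 147.00 mm². So its area = 147.00 mm². Layer 17 is larger (147.00 vs 79.48 mm²).

layer 17 (z = 5.44 mm)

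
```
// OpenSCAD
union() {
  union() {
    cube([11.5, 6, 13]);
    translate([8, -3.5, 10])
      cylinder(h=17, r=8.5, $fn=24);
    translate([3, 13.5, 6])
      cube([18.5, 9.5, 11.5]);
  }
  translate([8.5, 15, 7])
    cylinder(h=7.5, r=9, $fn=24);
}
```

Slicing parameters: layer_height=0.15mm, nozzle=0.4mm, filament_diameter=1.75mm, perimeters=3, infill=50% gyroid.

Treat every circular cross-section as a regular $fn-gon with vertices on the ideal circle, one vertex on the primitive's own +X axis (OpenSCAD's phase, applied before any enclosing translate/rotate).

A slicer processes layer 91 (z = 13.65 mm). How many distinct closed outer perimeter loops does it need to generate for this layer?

At z = 13.65 mm: the cube is not intersected at this z (z outside [0, 13]); the r=8.5 cylinder at (8, -3.5) contributes a regular 24-gon of circumradius 8.5; the cube at (3, 13.5) (footprint 18.5×9.5) is included at this height; Combining (union): the 2 present regions are separate (no shared area or edge), so areas and boundary lengths simply add and each stays a separate island — 2 connected regions; the cylinder at (8.5, 15): section is a regular 24-gon, circumradius r=9; Merging all regions: the regions partially overlap (shared area 125.30 mm²), so overlapping operands fuse into one piece — 2 connected regions. The result has 2 disconnected regions.

2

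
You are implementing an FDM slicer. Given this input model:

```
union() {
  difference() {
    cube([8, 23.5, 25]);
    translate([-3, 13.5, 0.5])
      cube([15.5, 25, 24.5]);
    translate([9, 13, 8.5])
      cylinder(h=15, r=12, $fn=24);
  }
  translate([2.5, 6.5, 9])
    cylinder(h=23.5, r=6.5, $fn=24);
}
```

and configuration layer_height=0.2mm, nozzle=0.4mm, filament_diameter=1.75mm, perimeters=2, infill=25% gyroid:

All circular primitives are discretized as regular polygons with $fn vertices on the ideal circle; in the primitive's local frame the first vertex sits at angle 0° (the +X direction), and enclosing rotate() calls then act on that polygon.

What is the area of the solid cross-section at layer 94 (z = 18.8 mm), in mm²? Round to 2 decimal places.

At z = 18.8 mm: the 8×23.5 cube contributes its full rectangle (area 188.00 mm²); the 15.5×25 cube at (-3, 13.5) contributes its full rectangle (area 387.50 mm²); the r=12 cylinder at (9, 13) contributes a regular 24-gon of circumradius 12 (area = (24/2)·12.000²·sin(360°/24) = 447.24 mm²); Subtracting the remaining from the first: starting from the 8×23.5 cube (188.00 mm²), the 15.5×25 cube at (-3, 13.5) partially overlaps it — only the 80.00 mm² overlap (of its 387.50 mm²) is removed, clipping the outline; the r=12 cylinder at (9, 13) partially overlaps it — only the 88.17 mm² overlap (of its 447.24 mm²) is removed, clipping the outline — area = 19.83 mm²; the r=6.5 cylinder at (2.5, 6.5) contributes a regular 24-gon of circumradius 6.5 (area = (24/2)·6.500²·sin(360°/24) = 131.22 mm²); Taking the union: the regions partially overlap — summed areas 151.06 mm² minus the doubly-counted overlap 15.58 mm² gives 135.48 mm² — area = 135.48 mm². Overall, the cross-section is a single solid region. Net area = 135.48 mm².

135.48 mm²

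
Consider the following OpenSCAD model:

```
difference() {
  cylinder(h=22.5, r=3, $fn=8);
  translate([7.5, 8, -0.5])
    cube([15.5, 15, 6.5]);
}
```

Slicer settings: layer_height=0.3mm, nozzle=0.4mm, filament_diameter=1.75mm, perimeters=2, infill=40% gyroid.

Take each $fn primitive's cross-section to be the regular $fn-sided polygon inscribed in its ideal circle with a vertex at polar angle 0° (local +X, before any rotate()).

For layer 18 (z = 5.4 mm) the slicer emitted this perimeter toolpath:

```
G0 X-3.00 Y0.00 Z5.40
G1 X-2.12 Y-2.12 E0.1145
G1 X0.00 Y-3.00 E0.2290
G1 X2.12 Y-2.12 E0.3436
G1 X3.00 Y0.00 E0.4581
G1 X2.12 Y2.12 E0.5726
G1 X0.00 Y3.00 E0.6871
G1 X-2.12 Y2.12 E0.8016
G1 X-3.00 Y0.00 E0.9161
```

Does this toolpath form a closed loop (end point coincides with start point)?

yes

Start point (G0): (-3.00, 0.00). End point (last G1): the path returns to the start — closed.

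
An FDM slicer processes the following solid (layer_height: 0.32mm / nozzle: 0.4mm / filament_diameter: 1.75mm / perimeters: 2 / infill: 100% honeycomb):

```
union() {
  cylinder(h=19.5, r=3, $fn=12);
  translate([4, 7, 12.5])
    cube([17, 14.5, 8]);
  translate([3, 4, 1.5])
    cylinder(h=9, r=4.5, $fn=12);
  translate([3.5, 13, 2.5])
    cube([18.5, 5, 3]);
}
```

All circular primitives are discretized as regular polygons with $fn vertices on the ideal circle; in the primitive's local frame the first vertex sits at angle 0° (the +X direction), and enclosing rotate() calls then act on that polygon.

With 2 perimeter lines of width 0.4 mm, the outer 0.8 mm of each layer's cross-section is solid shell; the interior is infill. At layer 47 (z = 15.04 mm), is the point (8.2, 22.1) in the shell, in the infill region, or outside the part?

outside

At z = 15.04 mm: the r=3 cylinder contributes a regular 12-gon of circumradius 3; the cube at (4, 7) (footprint 17×14.5) is included at this height; the cylinder at (3, 4) is not intersected at this z (z outside [1.5, 10.5]); the cube at (3.5, 13) does not reach this height (z outside [2.5, 5.5]); Taking the union: the 2 present regions are separate (no shared area or edge), so areas and boundary lengths simply add and each stays a separate island — 2 connected regions. Overall, the cross-section has 2 separate islands. The nearest boundary edge runs (4.00, 21.50)→(21.00, 21.50); distance from the point to it = 0.60 mm. The point is not inside any of the regions above, so it lies outside the cross-section (0.60 mm from the nearest boundary).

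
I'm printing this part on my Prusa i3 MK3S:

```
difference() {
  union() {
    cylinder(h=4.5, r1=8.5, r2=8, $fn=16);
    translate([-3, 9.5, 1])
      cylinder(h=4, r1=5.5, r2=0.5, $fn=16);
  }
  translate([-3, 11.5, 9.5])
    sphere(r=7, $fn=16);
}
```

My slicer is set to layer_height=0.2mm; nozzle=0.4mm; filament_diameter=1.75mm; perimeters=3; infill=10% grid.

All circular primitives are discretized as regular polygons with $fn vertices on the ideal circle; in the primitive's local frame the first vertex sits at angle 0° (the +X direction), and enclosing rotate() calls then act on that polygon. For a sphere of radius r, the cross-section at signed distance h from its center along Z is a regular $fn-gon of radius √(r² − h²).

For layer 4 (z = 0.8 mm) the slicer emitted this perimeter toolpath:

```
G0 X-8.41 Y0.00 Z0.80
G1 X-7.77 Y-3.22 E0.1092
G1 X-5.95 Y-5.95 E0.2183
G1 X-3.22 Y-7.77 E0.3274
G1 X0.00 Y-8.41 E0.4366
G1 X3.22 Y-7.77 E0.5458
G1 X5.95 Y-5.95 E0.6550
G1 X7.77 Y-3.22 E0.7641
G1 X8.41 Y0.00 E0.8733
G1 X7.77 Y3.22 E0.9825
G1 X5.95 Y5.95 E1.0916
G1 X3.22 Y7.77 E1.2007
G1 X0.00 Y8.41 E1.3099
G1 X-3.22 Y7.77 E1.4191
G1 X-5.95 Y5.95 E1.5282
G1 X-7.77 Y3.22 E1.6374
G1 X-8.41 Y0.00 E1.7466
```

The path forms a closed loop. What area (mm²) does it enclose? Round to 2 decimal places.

Apply the shoelace formula to the sequence of (X, Y) vertices; enclosed area = 216.61 mm².

216.61 mm²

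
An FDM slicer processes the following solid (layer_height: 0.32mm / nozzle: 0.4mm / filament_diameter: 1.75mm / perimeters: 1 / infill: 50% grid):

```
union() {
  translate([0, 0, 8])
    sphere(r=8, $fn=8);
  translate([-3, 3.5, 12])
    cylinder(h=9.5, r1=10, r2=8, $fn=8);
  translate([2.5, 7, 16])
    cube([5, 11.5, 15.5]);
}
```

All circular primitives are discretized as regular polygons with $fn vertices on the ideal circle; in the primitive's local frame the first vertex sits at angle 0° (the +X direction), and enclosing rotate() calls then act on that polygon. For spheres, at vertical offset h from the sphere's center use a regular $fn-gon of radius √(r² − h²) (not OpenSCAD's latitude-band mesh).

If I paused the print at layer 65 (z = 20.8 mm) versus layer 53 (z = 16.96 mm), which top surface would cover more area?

Layer 65 (z = 20.8): the sphere does not reach this height (|z−center|=12.800 > r=8); the cone at (-3, 3.5) (r1=10→r2=8) has section circumradius 8.147 here — a regular 8-gon (area = (8/2)·8.147²·sin(360°/8) = 187.75 mm²); the cube at (2.5, 7) (footprint 5×11.5) is included at this height (area 57.50 mm²); Merging all regions: the regions partially overlap — summed areas 245.25 mm² minus the doubly-counted overlap 1.66 mm² gives 243.59 mm² — area = 243.59 mm². So its area = 243.59 mm². Layer 53 (z = 16.96): the sphere is absent (|z−center|=8.960 > r=8); the cone at (-3, 3.5): at t=0.522 of its height the radius interpolates to r₁+(r₂−r₁)t = 8.956, giving a regular 8-gon of that circumradius (area = (8/2)·8.956²·sin(360°/8) = 226.86 mm²); the cube at (2.5, 7) (footprint 5×11.5) is included at this height (area 57.50 mm²); Merging all regions: the regions partially overlap — summed areas 284.36 mm² minus the doubly-counted overlap 4.16 mm² gives 280.19 mm² — area = 280.19 mm². So its area = 280.19 mm². Layer 53 is larger (280.19 vs 243.59 mm²).

layer 53 (z = 16.96 mm)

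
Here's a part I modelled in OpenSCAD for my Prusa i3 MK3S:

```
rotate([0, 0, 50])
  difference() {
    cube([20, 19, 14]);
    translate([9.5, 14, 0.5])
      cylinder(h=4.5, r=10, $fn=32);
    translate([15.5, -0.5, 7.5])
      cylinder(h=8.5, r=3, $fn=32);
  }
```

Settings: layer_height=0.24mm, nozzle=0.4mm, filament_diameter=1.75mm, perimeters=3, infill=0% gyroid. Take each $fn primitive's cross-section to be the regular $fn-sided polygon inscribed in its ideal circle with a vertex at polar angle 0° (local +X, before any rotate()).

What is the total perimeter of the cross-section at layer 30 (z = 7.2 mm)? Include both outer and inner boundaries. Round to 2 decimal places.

At z = 7.2 mm: the cube is present — its section is the full 20×19 rectangle (perimeter 78.00 mm); the cylinder at (9.5, 14) does not reach this height (z outside [0.5, 5]); the cylinder at (15.5, -0.5) does not reach this height (z outside [7.5, 16]); Taking the first minus the rest: none of the subtracted shapes is present at this height, so the 20×19 cube is unchanged — boundary = 78.00 mm; (whole slice rotated 50° about Z — lengths, areas and connectivity unchanged). Overall, the cross-section is a single solid region. Total boundary length (outer) = 78.00 mm.

78.00 mm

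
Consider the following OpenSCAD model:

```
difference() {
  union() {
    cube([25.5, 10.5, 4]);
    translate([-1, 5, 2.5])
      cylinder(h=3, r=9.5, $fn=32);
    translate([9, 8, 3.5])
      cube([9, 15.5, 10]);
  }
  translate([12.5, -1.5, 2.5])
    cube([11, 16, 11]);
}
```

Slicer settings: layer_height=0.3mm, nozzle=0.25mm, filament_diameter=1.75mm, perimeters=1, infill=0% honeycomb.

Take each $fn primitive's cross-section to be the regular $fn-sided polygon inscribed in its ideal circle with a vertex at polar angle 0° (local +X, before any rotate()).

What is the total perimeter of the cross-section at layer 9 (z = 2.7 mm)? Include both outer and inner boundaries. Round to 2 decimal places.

95.18 mm

At z = 2.7 mm: the 25.5×10.5 cube contributes its full rectangle (perimeter 72.00 mm); the cylinder at (-1, 5): section is a regular 32-gon, circumradius r=9.5 (perimeter = 2·32·9.500·sin(180°/32) = 59.59 mm); the cube at (9, 8) is absent (z outside [3.5, 13.5]); Merging all regions: the regions partially overlap (shared area 83.53 mm²), so the edge portions inside another operand are dropped and the merged outline is re-measured after clipping — boundary = 96.18 mm; the cube at (12.5, -1.5) (footprint 11×16) is included at this height (perimeter 54.00 mm); After the difference (first − rest): starting from the result so far, the 11×16 cube at (12.5, -1.5) partially overlaps it — only the 115.50 mm² overlap (of its 176.00 mm²) is removed, clipping the outline — boundary = 95.18 mm. Overall, the cross-section has 2 separate islands. Total boundary length (outer) = 95.18 mm.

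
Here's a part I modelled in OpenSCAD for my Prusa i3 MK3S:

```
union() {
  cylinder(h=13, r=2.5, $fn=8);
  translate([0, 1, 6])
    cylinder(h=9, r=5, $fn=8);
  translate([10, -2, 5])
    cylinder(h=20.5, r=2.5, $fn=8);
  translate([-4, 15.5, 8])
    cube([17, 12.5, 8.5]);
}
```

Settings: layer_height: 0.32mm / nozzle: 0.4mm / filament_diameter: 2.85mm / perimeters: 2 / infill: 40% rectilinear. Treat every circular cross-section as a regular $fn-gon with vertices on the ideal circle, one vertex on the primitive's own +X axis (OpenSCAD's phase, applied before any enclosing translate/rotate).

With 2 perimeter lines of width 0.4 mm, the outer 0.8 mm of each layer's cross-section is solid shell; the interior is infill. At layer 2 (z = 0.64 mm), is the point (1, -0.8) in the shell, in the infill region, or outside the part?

At z = 0.64 mm: the r=2.5 cylinder gives a regular 8-gon of circumradius 2.5 (constant along its height); the cylinder at (0, 1) does not reach this height (z outside [6, 15]); the cylinder at (10, -2) does not reach this height (z outside [5, 25.5]); the cube at (-4, 15.5) is not intersected at this z (z outside [8, 16.5]); Merging all regions: only the r=2.5 cylinder is present, so the union is just that shape — 1 connected region. Overall, the cross-section is a single solid region. The nearest boundary edge runs (1.77, -1.77)→(2.50, 0.00); distance from the point to it = 1.08 mm. The point is inside the cross-section and 1.08 mm from the nearest boundary — more than the 0.8 mm shell width (2 × 0.4), so it's in the infill interior.

infill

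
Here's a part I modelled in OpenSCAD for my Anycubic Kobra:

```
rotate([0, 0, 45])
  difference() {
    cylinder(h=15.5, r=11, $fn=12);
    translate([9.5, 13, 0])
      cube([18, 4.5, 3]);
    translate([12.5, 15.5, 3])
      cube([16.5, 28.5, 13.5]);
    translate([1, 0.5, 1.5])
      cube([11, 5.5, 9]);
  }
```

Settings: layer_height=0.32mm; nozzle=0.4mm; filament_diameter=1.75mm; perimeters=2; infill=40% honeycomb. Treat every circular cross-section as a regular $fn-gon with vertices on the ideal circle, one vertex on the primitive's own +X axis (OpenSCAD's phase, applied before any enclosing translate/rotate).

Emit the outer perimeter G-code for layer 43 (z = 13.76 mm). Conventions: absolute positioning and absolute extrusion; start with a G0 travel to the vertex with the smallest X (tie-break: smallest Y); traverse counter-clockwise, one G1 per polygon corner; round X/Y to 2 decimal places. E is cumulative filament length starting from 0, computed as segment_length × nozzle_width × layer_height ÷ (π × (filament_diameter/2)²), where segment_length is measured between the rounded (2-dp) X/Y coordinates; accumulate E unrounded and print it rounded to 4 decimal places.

G0 X-10.63 Y-2.85 Z13.76
G1 X-7.78 Y-7.78 E0.3030
G1 X-2.85 Y-10.63 E0.6061
G1 X2.85 Y-10.63 E0.9094
G1 X7.78 Y-7.78 E1.2125
G1 X10.63 Y-2.85 E1.5155
G1 X10.63 Y2.85 E1.8188
G1 X7.78 Y7.78 E2.1219
G1 X2.85 Y10.63 E2.4249
G1 X-2.85 Y10.63 E2.7282
G1 X-7.78 Y7.78 E3.0313
G1 X-10.63 Y2.85 E3.3343
G1 X-10.63 Y-2.85 E3.6377

At z = 13.76 mm: the r=11 cylinder contributes a regular 12-gon of circumradius 11; the cube at (9.5, 13) does not reach this height (z outside [0, 3]); the 16.5×28.5 cube at (12.5, 15.5) contributes its full rectangle; the cube at (1, 0.5) is not intersected at this z (z outside [1.5, 10.5]); Taking the first minus the rest: starting from the r=11 cylinder, the 16.5×28.5 cube at (12.5, 15.5) misses the remaining region (no effect) — 1 connected region; (whole slice rotated 45° about Z — lengths, areas and connectivity unchanged). The outline is a single polygon with 12 vertices. Extrusion per mm of travel: 0.4 × 0.32 / (π × 0.875²) = 0.053216. Accumulating E over each segment gives final E = 3.6377.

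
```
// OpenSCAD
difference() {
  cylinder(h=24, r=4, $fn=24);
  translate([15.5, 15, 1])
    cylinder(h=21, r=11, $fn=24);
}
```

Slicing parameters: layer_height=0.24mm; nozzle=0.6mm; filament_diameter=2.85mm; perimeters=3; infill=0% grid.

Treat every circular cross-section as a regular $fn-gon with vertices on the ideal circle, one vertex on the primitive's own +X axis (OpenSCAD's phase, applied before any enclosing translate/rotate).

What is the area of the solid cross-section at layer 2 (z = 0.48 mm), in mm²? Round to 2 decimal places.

49.69 mm²

At z = 0.48 mm: the r=4 cylinder gives a regular 24-gon of circumradius 4 (constant along its height) (area = (24/2)·4.000²·sin(360°/24) = 49.69 mm²); the cylinder at (15.5, 15) is absent (z outside [1, 22]); Taking the first minus the rest: none of the subtracted shapes is present at this height, so the r=4 cylinder is unchanged — area = 49.69 mm². Overall, the cross-section is a single solid region. Net area = 49.69 mm².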